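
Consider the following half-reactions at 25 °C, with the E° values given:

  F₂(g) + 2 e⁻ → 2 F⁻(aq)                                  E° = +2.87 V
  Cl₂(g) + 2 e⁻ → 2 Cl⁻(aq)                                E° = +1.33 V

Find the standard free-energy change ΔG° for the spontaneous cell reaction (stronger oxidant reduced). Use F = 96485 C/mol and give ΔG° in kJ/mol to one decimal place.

F₂/F⁻ (E° = +2.87 V) is the cathode; Cl₂/Cl⁻ (E° = +1.33 V) is the anode, so E°cell = +1.54 V.
Balancing electrons gives n = 2 (lcm of 2 and 2).
ΔG° = −nFE° = −(2)(96485)(+1.54) = -297,174 J = -297.2 kJ/mol.

-297.2 kJ/mol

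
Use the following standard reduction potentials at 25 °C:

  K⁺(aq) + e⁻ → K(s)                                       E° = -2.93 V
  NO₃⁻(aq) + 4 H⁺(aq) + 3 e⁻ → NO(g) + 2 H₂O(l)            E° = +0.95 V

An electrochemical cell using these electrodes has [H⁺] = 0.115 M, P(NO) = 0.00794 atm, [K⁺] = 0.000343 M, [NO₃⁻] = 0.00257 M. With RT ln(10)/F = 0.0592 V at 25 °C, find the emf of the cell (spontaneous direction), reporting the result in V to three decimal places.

NO₃⁻/NO is the cathode (higher E°), K⁺/K the anode: E°cell = +0.95 − (-2.93) = +3.88 V, n = 3.
Overall: NO₃⁻(aq) + 4 H⁺(aq) + 3 K(s) → NO(g) + 2 H₂O(l) + 3 K⁺(aq)
Q = P(NO)·[K⁺]^3 / ([NO₃⁻]·[H⁺]^4); log Q = -6.147.
E = E° − (0.0592/n) log Q = +3.88 − (0.0592/3)(-6.147) = +4.001 V.

+4.001 V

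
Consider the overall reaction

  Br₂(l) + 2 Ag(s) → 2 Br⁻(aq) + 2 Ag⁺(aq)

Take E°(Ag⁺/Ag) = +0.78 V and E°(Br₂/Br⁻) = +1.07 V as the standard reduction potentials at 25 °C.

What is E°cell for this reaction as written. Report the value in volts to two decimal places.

The Br₂/Br⁻ couple has the higher reduction potential, so it is the cathode; Ag⁺/Ag is oxidised at the anode.
E°cell = E°(cathode) − E°(anode) = (+1.07) − (+0.78) = +0.29 V.
Since E°cell > 0, the reaction is spontaneous under standard conditions.

+0.29 V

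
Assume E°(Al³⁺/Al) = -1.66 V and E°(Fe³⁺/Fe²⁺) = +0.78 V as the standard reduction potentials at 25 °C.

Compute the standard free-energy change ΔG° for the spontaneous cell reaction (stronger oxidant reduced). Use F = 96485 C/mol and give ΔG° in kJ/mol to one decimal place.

Fe³⁺/Fe²⁺ (E° = +0.78 V) is the cathode; Al³⁺/Al (E° = -1.66 V) is the anode, so E°cell = +2.44 V.
Balancing electrons gives n = 3 (lcm of 1 and 3).
ΔG° = −nFE° = −(3)(96485)(+2.44) = -706,270 J = -706.3 kJ/mol.

-706.3 kJ/mol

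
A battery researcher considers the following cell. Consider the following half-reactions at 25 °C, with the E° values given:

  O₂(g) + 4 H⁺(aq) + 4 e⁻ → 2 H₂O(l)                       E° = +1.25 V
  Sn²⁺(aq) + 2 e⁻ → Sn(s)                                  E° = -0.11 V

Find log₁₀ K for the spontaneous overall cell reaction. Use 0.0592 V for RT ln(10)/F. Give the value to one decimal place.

Cathode: O₂/H₂O; anode: Sn²⁺/Sn. E°cell = +1.36 V, n = 4.
log K = nE°cell / 0.0592 = (4)(+1.36) / 0.0592 = 91.9.

91.9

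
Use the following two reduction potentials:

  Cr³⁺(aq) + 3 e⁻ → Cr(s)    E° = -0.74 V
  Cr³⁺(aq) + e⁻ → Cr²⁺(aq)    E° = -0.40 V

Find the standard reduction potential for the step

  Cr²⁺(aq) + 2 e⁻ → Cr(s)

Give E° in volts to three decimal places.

-0.910 V

Sequential free energies add, so n₃E°₃ = n₁E°₁ + n₂E°₂.
With n₃ = 3, and the known step contributing 1×(-0.40) V, the unknown satisfies 2·E° = 3×(-0.74) − 1×(-0.40) = -1.820.
E° = -1.820 / 2 = -0.910 V.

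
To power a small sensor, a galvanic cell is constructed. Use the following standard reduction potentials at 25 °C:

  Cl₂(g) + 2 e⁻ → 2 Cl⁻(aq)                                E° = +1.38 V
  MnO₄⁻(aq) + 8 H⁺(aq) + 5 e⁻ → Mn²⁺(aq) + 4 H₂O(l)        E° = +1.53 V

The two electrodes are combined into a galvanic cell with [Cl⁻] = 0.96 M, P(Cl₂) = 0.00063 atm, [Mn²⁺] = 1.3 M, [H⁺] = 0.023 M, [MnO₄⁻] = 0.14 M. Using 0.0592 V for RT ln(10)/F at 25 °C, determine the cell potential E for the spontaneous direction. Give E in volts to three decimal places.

MnO₄⁻/Mn²⁺ is the cathode (higher E°), Cl₂/Cl⁻ the anode: E°cell = +1.53 − (+1.38) = +0.15 V, n = 10.
Overall: 2 MnO₄⁻(aq) + 16 H⁺(aq) + 10 Cl⁻(aq) → 2 Mn²⁺(aq) + 8 H₂O(l) + 5 Cl₂(g)
Q = [Mn²⁺]^2·P(Cl₂)^5 / ([MnO₄⁻]^2·[H⁺]^16·[Cl⁻]^10); log Q = 12.322.
E = E° − (0.0592/n) log Q = +0.15 − (0.0592/10)(12.322) = +0.077 V.

+0.077 V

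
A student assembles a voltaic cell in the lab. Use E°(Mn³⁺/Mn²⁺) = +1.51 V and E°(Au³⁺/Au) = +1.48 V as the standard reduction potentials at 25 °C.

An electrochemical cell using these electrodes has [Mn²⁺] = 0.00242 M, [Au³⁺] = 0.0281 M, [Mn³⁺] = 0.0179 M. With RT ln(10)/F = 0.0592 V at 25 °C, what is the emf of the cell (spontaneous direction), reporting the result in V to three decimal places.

Mn³⁺/Mn²⁺ is the cathode (higher E°), Au³⁺/Au the anode: E°cell = +1.51 − (+1.48) = +0.03 V, n = 3.
Overall: 3 Mn³⁺(aq) + Au(s) → 3 Mn²⁺(aq) + Au³⁺(aq)
Q = [Mn²⁺]^3·[Au³⁺] / ([Mn³⁺]^3); log Q = -4.158.
E = E° − (0.0592/n) log Q = +0.03 − (0.0592/3)(-4.158) = +0.112 V.

+0.112 V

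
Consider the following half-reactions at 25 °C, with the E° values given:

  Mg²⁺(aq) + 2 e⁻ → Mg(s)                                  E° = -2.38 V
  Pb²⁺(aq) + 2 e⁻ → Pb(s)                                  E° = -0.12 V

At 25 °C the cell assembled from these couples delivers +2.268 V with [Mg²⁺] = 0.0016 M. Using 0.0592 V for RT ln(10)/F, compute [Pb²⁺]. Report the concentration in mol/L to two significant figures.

Pb²⁺/Pb is the cathode, Mg²⁺/Mg the anode: E°cell = +2.26 V, n = 2.
Overall reaction: Pb²⁺(aq) + Mg(s) → Pb(s) + Mg²⁺(aq); Q = [Mg²⁺]^1/[Pb²⁺]^1.
From E = E° − (0.0592/n) log Q: log Q = (E° − E)·n/0.0592 = (+2.26 − (+2.268))·2/0.0592 = -0.2703.
So 1·log[Pb²⁺] = 1·log(0.0016) − log Q = -2.7959 − (-0.2703) = -2.5256; [Pb²⁺] = 10^(-2.5256) ≈ 0.0030 M.

0.0030 M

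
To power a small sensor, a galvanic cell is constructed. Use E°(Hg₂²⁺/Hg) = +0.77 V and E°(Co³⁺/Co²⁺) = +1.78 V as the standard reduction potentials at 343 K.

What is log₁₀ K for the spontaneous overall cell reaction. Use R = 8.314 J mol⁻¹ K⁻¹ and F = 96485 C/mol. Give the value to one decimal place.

29.7

Cathode: Co³⁺/Co²⁺; anode: Hg₂²⁺/Hg. E°cell = (+1.78) − (+0.77) = +1.01 V, with n = 2.
ΔG° = −nFE° = −RT ln K, so ln K = nFE°/(RT) = (2)(96485)(+1.01) / ((8.314)(343)) = 68.345.
log₁₀ K = 68.345 / ln 10 = 29.7.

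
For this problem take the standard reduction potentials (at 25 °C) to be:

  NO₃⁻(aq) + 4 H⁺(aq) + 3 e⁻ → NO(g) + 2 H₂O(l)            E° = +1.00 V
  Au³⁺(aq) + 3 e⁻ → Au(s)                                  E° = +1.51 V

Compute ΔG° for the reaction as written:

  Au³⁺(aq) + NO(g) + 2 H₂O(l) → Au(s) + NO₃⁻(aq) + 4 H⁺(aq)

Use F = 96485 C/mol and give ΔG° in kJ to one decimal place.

As written, Au³⁺/Au is reduced (cathode) and NO₃⁻/NO is oxidised (anode), so E°cell = (+1.51) − (+1.00) = +0.51 V.
Balancing electrons gives n = 3.
ΔG° = −nFE° = −(3)(96485)(+0.51) = -147,622 J = -147.6 kJ.

-147.6 kJ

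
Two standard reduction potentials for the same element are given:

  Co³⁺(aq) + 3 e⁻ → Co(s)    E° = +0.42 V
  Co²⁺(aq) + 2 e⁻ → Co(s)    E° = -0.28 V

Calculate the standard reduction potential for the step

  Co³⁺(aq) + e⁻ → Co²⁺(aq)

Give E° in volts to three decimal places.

+1.820 V

Sequential free energies add, so n₃E°₃ = n₁E°₁ + n₂E°₂.
With n₃ = 3, and the known step contributing 2×(-0.28) V, the unknown satisfies 1·E° = 3×(+0.42) − 2×(-0.28) = +1.820.
E° = +1.820 / 1 = +1.820 V.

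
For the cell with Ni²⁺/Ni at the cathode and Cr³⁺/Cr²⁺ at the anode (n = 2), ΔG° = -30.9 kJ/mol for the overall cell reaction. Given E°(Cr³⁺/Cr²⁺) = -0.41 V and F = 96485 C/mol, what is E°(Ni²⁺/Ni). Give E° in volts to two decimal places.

-0.25 V

E°cell = −ΔG°/(nF) = −(-30.9×10³)/((2)(96485)) = +0.160 V.
Since Ni²⁺/Ni is the cathode and Cr³⁺/Cr²⁺ the anode, E°cell = E°(Ni²⁺/Ni) − E°(Cr³⁺/Cr²⁺).
So E°(Ni²⁺/Ni) = E°cell + E°(Cr³⁺/Cr²⁺) = +0.160 + (-0.41) = -0.25 V.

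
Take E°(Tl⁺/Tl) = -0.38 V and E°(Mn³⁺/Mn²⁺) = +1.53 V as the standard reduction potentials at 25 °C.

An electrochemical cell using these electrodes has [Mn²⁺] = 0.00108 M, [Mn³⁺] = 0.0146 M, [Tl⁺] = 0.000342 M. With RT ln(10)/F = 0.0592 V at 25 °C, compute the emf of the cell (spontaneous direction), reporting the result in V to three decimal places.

Mn³⁺/Mn²⁺ is the cathode (higher E°), Tl⁺/Tl the anode: E°cell = +1.53 − (-0.38) = +1.91 V, n = 1.
Overall: Mn³⁺(aq) + Tl(s) → Mn²⁺(aq) + Tl⁺(aq)
Q = [Mn²⁺]·[Tl⁺] / ([Mn³⁺]); log Q = -4.597.
E = E° − (0.0592/n) log Q = +1.91 − (0.0592/1)(-4.597) = +2.182 V.

+2.182 V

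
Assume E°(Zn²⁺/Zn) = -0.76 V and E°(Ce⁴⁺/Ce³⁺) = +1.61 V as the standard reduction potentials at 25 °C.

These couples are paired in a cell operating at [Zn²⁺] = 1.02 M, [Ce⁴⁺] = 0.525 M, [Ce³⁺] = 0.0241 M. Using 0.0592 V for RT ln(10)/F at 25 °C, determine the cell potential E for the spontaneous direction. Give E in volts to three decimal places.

Ce⁴⁺/Ce³⁺ is the cathode (higher E°), Zn²⁺/Zn the anode: E°cell = +1.61 − (-0.76) = +2.37 V, n = 2.
Overall: 2 Ce⁴⁺(aq) + Zn(s) → 2 Ce³⁺(aq) + Zn²⁺(aq)
Q = [Ce³⁺]^2·[Zn²⁺] / ([Ce⁴⁺]^2); log Q = -2.668.
E = E° − (0.0592/n) log Q = +2.37 − (0.0592/2)(-2.668) = +2.449 V.

+2.449 V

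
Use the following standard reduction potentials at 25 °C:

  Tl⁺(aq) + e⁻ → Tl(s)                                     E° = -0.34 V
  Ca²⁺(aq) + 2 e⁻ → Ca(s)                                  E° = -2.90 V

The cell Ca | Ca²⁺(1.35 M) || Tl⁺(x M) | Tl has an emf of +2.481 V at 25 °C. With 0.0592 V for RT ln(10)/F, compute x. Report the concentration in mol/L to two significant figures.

Tl⁺/Tl is the cathode, Ca²⁺/Ca the anode: E°cell = +2.56 V, n = 2.
Overall reaction: 2 Tl⁺(aq) + Ca(s) → 2 Tl(s) + Ca²⁺(aq); Q = [Ca²⁺]^1/[Tl⁺]^2.
From E = E° − (0.0592/n) log Q: log Q = (E° − E)·n/0.0592 = (+2.56 − (+2.481))·2/0.0592 = 2.6689.
So 2·log[Tl⁺] = 1·log(1.35) − log Q = 0.1303 − (2.6689) = -2.5386; log[Tl⁺] = -2.5386 / 2 = -1.2693; [Tl⁺] = 10^(-1.2693) ≈ 0.054 M.

0.054 M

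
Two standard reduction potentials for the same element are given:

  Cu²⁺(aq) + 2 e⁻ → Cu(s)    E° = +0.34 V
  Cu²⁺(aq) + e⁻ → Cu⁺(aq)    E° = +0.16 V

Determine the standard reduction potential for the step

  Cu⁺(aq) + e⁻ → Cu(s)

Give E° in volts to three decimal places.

Sequential free energies add, so n₃E°₃ = n₁E°₁ + n₂E°₂.
With n₃ = 2, and the known step contributing 1×(+0.16) V, the unknown satisfies 1·E° = 2×(+0.34) − 1×(+0.16) = +0.520.
E° = +0.520 / 1 = +0.520 V.

+0.520 V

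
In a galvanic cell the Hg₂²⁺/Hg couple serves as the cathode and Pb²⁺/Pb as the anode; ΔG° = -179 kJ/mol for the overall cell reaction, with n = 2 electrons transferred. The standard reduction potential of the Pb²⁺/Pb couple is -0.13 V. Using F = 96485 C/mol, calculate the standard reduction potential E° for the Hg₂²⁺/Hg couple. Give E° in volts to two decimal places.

+0.80 V

E°cell = −ΔG°/(nF) = −(-179×10³)/((2)(96485)) = +0.928 V.
Since Hg₂²⁺/Hg is the cathode and Pb²⁺/Pb the anode, E°cell = E°(Hg₂²⁺/Hg) − E°(Pb²⁺/Pb).
So E°(Hg₂²⁺/Hg) = E°cell + E°(Pb²⁺/Pb) = +0.928 + (-0.13) = +0.80 V.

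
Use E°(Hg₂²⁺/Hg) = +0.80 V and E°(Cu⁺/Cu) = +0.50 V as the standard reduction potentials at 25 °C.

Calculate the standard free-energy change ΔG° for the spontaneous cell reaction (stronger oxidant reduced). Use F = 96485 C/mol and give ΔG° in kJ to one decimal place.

Hg₂²⁺/Hg (E° = +0.80 V) is the cathode; Cu⁺/Cu (E° = +0.50 V) is the anode, so E°cell = +0.30 V.
Balancing electrons gives n = 2 (lcm of 2 and 1).
ΔG° = −nFE° = −(2)(96485)(+0.30) = -57,891 J = -57.9 kJ.

-57.9 kJ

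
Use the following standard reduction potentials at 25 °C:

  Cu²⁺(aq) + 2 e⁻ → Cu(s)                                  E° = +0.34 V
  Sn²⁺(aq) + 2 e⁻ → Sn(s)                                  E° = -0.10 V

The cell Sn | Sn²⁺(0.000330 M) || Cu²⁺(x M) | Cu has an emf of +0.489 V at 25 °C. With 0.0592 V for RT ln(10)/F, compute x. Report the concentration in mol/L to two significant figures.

0.015 M

Cu²⁺/Cu is the cathode, Sn²⁺/Sn the anode: E°cell = +0.44 V, n = 2.
Overall reaction: Cu²⁺(aq) + Sn(s) → Cu(s) + Sn²⁺(aq); Q = [Sn²⁺]^1/[Cu²⁺]^1.
From E = E° − (0.0592/n) log Q: log Q = (E° − E)·n/0.0592 = (+0.44 − (+0.489))·2/0.0592 = -1.6554.
So 1·log[Cu²⁺] = 1·log(0.00033) − log Q = -3.4815 − (-1.6554) = -1.8261; [Cu²⁺] = 10^(-1.8261) ≈ 0.015 M.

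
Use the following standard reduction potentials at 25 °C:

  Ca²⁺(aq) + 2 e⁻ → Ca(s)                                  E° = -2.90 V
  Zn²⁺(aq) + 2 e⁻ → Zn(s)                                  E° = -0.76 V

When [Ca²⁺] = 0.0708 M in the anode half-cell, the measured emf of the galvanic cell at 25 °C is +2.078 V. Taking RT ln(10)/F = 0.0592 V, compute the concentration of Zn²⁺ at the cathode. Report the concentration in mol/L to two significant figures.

Zn²⁺/Zn is the cathode, Ca²⁺/Ca the anode: E°cell = +2.14 V, n = 2.
Overall reaction: Zn²⁺(aq) + Ca(s) → Zn(s) + Ca²⁺(aq); Q = [Ca²⁺]^1/[Zn²⁺]^1.
From E = E° − (0.0592/n) log Q: log Q = (E° − E)·n/0.0592 = (+2.14 − (+2.078))·2/0.0592 = 2.0946.
So 1·log[Zn²⁺] = 1·log(0.0708) − log Q = -1.1500 − (2.0946) = -3.2446; [Zn²⁺] = 10^(-3.2446) ≈ 0.00057 M.

0.00057 M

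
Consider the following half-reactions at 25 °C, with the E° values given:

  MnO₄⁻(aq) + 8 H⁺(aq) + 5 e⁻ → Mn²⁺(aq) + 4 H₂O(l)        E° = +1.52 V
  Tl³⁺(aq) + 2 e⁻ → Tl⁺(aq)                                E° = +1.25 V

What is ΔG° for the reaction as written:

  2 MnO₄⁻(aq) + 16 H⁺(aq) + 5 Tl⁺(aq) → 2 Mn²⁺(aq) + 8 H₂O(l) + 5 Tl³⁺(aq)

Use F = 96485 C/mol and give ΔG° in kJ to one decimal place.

-260.5 kJ

As written, MnO₄⁻/Mn²⁺ is reduced (cathode) and Tl³⁺/Tl⁺ is oxidised (anode), so E°cell = (+1.52) − (+1.25) = +0.27 V.
Balancing electrons gives n = 10.
ΔG° = −nFE° = −(10)(96485)(+0.27) = -260,510 J = -260.5 kJ.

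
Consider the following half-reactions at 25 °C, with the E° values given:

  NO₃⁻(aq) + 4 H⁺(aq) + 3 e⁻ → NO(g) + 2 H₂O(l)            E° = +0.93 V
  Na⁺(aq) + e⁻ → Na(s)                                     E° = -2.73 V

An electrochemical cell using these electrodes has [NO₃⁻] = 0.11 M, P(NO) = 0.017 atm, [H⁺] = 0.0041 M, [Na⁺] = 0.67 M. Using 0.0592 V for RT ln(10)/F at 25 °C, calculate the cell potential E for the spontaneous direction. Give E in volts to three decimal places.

+3.498 V

NO₃⁻/NO is the cathode (higher E°), Na⁺/Na the anode: E°cell = +0.93 − (-2.73) = +3.66 V, n = 3.
Overall: NO₃⁻(aq) + 4 H⁺(aq) + 3 Na(s) → NO(g) + 2 H₂O(l) + 3 Na⁺(aq)
Q = P(NO)·[Na⁺]^3 / ([NO₃⁻]·[H⁺]^4); log Q = 8.216.
E = E° − (0.0592/n) log Q = +3.66 − (0.0592/3)(8.216) = +3.498 V.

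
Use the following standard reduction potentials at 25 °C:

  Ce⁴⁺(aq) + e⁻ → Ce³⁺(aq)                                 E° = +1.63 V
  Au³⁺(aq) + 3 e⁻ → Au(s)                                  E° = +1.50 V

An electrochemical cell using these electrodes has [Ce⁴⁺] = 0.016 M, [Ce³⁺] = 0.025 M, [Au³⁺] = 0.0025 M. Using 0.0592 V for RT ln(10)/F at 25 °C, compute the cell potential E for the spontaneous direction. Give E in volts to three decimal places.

Ce⁴⁺/Ce³⁺ is the cathode (higher E°), Au³⁺/Au the anode: E°cell = +1.63 − (+1.50) = +0.13 V, n = 3.
Overall: 3 Ce⁴⁺(aq) + Au(s) → 3 Ce³⁺(aq) + Au³⁺(aq)
Q = [Ce³⁺]^3·[Au³⁺] / ([Ce⁴⁺]^3); log Q = -2.021.
E = E° − (0.0592/n) log Q = +0.13 − (0.0592/3)(-2.021) = +0.170 V.

+0.170 V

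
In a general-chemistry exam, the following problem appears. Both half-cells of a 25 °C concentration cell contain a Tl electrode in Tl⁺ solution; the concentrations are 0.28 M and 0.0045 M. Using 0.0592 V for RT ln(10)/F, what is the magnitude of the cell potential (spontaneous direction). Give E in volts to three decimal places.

+0.106 V

For a concentration cell E°cell = 0. The 0.28 M side is the cathode (reduction is favoured where [Tl⁺] is higher).
With n = 1, E = −(0.0592/1) log([Tl⁺]ₐₙ/[Tl⁺]꜀ₐₜ) = −(0.0592/1) log(0.0045/0.28) = −(0.0592/1)(-1.794) = +0.106 V.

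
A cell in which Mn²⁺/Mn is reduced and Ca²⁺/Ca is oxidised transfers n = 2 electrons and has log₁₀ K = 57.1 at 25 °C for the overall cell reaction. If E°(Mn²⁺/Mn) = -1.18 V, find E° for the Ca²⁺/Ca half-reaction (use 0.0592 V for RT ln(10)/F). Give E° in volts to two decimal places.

E°cell = (0.0592/n)·log K = (0.0592/2)(57.1) = +1.690 V.
Since Mn²⁺/Mn is the cathode and Ca²⁺/Ca the anode, E°cell = E°(Mn²⁺/Mn) − E°(Ca²⁺/Ca).
So E°(Ca²⁺/Ca) = E°(Mn²⁺/Mn) − E°cell = (-1.18) − (+1.690) = -2.87 V.

-2.87 V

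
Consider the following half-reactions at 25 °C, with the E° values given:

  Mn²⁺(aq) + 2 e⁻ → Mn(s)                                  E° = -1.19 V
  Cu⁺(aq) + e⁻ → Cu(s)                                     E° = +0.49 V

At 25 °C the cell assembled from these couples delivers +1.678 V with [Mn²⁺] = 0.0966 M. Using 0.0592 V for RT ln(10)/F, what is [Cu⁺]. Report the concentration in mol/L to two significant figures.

0.29 M

Cu⁺/Cu is the cathode, Mn²⁺/Mn the anode: E°cell = +1.68 V, n = 2.
Overall reaction: 2 Cu⁺(aq) + Mn(s) → 2 Cu(s) + Mn²⁺(aq); Q = [Mn²⁺]^1/[Cu⁺]^2.
From E = E° − (0.0592/n) log Q: log Q = (E° − E)·n/0.0592 = (+1.68 − (+1.678))·2/0.0592 = 0.0676.
So 2·log[Cu⁺] = 1·log(0.0966) − log Q = -1.0150 − (0.0676) = -1.0826; log[Cu⁺] = -1.0826 / 2 = -0.5413; [Cu⁺] = 10^(-0.5413) ≈ 0.29 M.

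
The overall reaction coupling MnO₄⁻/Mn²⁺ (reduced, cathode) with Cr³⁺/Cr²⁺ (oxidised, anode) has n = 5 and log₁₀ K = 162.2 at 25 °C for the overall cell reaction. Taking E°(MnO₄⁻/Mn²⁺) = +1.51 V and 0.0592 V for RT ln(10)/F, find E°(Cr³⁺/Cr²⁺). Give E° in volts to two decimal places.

-0.41 V

E°cell = (0.0592/n)·log K = (0.0592/5)(162.2) = +1.920 V.
Since MnO₄⁻/Mn²⁺ is the cathode and Cr³⁺/Cr²⁺ the anode, E°cell = E°(MnO₄⁻/Mn²⁺) − E°(Cr³⁺/Cr²⁺).
So E°(Cr³⁺/Cr²⁺) = E°(MnO₄⁻/Mn²⁺) − E°cell = (+1.51) − (+1.920) = -0.41 V.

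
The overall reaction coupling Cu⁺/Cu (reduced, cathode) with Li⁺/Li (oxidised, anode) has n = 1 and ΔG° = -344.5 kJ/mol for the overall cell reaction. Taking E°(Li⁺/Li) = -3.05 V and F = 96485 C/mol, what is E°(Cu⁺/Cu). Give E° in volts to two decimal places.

+0.52 V

E°cell = −ΔG°/(nF) = −(-344.5×10³)/((1)(96485)) = +3.571 V.
Since Cu⁺/Cu is the cathode and Li⁺/Li the anode, E°cell = E°(Cu⁺/Cu) − E°(Li⁺/Li).
So E°(Cu⁺/Cu) = E°cell + E°(Li⁺/Li) = +3.571 + (-3.05) = +0.52 V.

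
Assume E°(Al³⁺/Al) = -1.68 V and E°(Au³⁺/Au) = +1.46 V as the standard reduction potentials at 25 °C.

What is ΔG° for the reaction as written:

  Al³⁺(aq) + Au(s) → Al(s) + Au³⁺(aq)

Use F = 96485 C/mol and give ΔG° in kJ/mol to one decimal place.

As written, Al³⁺/Al is reduced (cathode) and Au³⁺/Au is oxidised (anode), so E°cell = (-1.68) − (+1.46) = -3.14 V.
Balancing electrons gives n = 3.
ΔG° = −nFE° = −(3)(96485)(-3.14) = 908,889 J = +908.9 kJ/mol.

+908.9 kJ/mol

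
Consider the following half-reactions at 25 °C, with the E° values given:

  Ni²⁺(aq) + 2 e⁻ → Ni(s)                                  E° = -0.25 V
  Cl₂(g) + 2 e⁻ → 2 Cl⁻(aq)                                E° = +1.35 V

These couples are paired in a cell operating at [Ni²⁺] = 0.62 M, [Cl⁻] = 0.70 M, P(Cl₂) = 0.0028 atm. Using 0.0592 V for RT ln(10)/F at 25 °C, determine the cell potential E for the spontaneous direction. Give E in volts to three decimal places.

Cl₂/Cl⁻ is the cathode (higher E°), Ni²⁺/Ni the anode: E°cell = +1.35 − (-0.25) = +1.60 V, n = 2.
Overall: Cl₂(g) + Ni(s) → 2 Cl⁻(aq) + Ni²⁺(aq)
Q = [Cl⁻]^2·[Ni²⁺] / (P(Cl₂)); log Q = 2.035.
E = E° − (0.0592/n) log Q = +1.60 − (0.0592/2)(2.035) = +1.540 V.

+1.540 V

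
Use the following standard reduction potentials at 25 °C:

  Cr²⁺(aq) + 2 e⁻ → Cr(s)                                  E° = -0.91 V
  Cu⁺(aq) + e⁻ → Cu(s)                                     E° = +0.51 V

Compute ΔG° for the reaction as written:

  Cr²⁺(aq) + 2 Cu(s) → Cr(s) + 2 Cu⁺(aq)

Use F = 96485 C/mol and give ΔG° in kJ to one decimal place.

As written, Cr²⁺/Cr is reduced (cathode) and Cu⁺/Cu is oxidised (anode), so E°cell = (-0.91) − (+0.51) = -1.42 V.
Balancing electrons gives n = 2.
ΔG° = −nFE° = −(2)(96485)(-1.42) = 274,017 J = +274.0 kJ.

+274.0 kJ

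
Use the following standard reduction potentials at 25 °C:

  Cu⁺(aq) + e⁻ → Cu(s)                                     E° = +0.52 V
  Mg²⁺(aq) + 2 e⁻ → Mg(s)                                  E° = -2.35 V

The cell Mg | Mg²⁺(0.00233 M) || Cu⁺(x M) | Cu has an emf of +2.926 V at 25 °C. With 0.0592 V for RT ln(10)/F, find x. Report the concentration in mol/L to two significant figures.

0.43 M

Cu⁺/Cu is the cathode, Mg²⁺/Mg the anode: E°cell = +2.87 V, n = 2.
Overall reaction: 2 Cu⁺(aq) + Mg(s) → 2 Cu(s) + Mg²⁺(aq); Q = [Mg²⁺]^1/[Cu⁺]^2.
From E = E° − (0.0592/n) log Q: log Q = (E° − E)·n/0.0592 = (+2.87 − (+2.926))·2/0.0592 = -1.8919.
So 2·log[Cu⁺] = 1·log(0.00233) − log Q = -2.6326 − (-1.8919) = -0.7407; log[Cu⁺] = -0.7407 / 2 = -0.3704; [Cu⁺] = 10^(-0.3704) ≈ 0.43 M.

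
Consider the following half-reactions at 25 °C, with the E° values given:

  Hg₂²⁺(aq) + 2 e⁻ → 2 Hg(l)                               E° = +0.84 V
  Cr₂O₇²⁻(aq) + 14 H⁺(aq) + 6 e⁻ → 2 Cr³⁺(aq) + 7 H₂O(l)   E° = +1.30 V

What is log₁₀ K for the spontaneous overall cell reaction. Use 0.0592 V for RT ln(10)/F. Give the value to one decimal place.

46.6

Cathode: Cr₂O₇²⁻/Cr³⁺; anode: Hg₂²⁺/Hg. E°cell = +0.46 V, n = 6.
log K = nE°cell / 0.0592 = (6)(+0.46) / 0.0592 = 46.6.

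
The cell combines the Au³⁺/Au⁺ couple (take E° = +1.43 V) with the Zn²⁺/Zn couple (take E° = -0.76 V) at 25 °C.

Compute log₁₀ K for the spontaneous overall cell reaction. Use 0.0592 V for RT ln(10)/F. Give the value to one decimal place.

Cathode: Au³⁺/Au⁺; anode: Zn²⁺/Zn. E°cell = +2.19 V, n = 2.
log K = nE°cell / 0.0592 = (2)(+2.19) / 0.0592 = 74.0.

74.0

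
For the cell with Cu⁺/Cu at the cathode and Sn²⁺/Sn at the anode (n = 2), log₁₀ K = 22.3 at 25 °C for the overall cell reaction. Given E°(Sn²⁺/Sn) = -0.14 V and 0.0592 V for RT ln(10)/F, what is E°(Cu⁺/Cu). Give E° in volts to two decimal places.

E°cell = (0.0592/n)·log K = (0.0592/2)(22.3) = +0.660 V.
Since Cu⁺/Cu is the cathode and Sn²⁺/Sn the anode, E°cell = E°(Cu⁺/Cu) − E°(Sn²⁺/Sn).
So E°(Cu⁺/Cu) = E°cell + E°(Sn²⁺/Sn) = +0.660 + (-0.14) = +0.52 V.

+0.52 V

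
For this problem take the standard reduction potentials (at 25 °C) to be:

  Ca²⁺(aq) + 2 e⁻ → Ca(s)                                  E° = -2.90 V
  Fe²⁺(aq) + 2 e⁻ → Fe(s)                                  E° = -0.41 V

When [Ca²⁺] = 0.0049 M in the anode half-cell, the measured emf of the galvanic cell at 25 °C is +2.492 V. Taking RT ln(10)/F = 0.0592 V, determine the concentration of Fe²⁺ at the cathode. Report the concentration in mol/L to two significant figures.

Fe²⁺/Fe is the cathode, Ca²⁺/Ca the anode: E°cell = +2.49 V, n = 2.
Overall reaction: Fe²⁺(aq) + Ca(s) → Fe(s) + Ca²⁺(aq); Q = [Ca²⁺]^1/[Fe²⁺]^1.
From E = E° − (0.0592/n) log Q: log Q = (E° − E)·n/0.0592 = (+2.49 − (+2.492))·2/0.0592 = -0.0676.
So 1·log[Fe²⁺] = 1·log(0.0049) − log Q = -2.3098 − (-0.0676) = -2.2422; [Fe²⁺] = 10^(-2.2422) ≈ 0.0057 M.

0.0057 M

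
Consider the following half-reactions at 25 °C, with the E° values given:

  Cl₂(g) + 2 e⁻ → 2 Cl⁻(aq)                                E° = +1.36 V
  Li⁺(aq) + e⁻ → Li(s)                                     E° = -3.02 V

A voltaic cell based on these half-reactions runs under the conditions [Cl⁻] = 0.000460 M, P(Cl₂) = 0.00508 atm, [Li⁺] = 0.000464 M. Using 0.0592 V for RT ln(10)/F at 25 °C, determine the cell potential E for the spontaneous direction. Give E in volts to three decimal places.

+4.707 V

Cl₂/Cl⁻ is the cathode (higher E°), Li⁺/Li the anode: E°cell = +1.36 − (-3.02) = +4.38 V, n = 2.
Overall: Cl₂(g) + 2 Li(s) → 2 Cl⁻(aq) + 2 Li⁺(aq)
Q = [Cl⁻]^2·[Li⁺]^2 / (P(Cl₂)); log Q = -11.047.
E = E° − (0.0592/n) log Q = +4.38 − (0.0592/2)(-11.047) = +4.707 V.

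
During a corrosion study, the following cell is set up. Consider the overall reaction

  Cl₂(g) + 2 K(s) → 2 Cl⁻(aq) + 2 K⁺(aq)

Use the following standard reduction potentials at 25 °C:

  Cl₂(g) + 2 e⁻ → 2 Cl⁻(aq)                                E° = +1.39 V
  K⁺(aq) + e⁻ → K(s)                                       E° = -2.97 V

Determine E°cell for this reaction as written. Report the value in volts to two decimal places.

The Cl₂/Cl⁻ couple has the higher reduction potential, so it is the cathode; K⁺/K is oxidised at the anode.
E°cell = E°(cathode) − E°(anode) = (+1.39) − (-2.97) = +4.36 V.

+4.36 V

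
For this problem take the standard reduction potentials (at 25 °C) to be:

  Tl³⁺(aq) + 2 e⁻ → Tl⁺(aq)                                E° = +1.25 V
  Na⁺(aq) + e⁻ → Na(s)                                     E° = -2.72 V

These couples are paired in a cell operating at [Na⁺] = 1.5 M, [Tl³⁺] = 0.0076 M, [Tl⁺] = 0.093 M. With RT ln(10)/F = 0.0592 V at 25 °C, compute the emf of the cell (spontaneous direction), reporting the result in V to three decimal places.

Tl³⁺/Tl⁺ is the cathode (higher E°), Na⁺/Na the anode: E°cell = +1.25 − (-2.72) = +3.97 V, n = 2.
Overall: Tl³⁺(aq) + 2 Na(s) → Tl⁺(aq) + 2 Na⁺(aq)
Q = [Tl⁺]·[Na⁺]^2 / ([Tl³⁺]); log Q = 1.440.
E = E° − (0.0592/n) log Q = +3.97 − (0.0592/2)(1.440) = +3.927 V.

+3.927 V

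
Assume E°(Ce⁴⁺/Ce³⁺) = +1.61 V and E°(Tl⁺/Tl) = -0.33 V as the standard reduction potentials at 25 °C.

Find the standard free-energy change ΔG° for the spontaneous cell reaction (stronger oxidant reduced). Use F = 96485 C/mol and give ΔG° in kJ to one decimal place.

-187.2 kJ

Ce⁴⁺/Ce³⁺ (E° = +1.61 V) is the cathode; Tl⁺/Tl (E° = -0.33 V) is the anode, so E°cell = +1.94 V.
Balancing electrons gives n = 1 (lcm of 1 and 1).
ΔG° = −nFE° = −(1)(96485)(+1.94) = -187,181 J = -187.2 kJ.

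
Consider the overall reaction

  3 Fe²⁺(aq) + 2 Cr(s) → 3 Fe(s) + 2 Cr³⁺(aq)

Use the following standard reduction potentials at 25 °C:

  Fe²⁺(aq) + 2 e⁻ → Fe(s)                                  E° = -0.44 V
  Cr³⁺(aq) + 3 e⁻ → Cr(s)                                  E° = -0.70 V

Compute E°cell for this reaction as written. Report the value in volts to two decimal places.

The Fe²⁺/Fe couple has the higher reduction potential, so it is the cathode; Cr³⁺/Cr is oxidised at the anode.
E°cell = E°(cathode) − E°(anode) = (-0.44) − (-0.70) = +0.26 V.
Since E°cell > 0, the reaction is spontaneous under standard conditions.

+0.26 V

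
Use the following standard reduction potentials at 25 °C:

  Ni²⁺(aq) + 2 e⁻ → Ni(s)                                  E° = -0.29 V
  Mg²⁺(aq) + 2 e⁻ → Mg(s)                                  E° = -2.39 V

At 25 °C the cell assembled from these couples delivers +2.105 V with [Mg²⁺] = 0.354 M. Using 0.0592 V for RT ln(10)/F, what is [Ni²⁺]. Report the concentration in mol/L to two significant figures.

0.52 M

Ni²⁺/Ni is the cathode, Mg²⁺/Mg the anode: E°cell = +2.10 V, n = 2.
Overall reaction: Ni²⁺(aq) + Mg(s) → Ni(s) + Mg²⁺(aq); Q = [Mg²⁺]^1/[Ni²⁺]^1.
From E = E° − (0.0592/n) log Q: log Q = (E° − E)·n/0.0592 = (+2.10 − (+2.105))·2/0.0592 = -0.1689.
So 1·log[Ni²⁺] = 1·log(0.354) − log Q = -0.4510 − (-0.1689) = -0.2821; [Ni²⁺] = 10^(-0.2821) ≈ 0.52 M.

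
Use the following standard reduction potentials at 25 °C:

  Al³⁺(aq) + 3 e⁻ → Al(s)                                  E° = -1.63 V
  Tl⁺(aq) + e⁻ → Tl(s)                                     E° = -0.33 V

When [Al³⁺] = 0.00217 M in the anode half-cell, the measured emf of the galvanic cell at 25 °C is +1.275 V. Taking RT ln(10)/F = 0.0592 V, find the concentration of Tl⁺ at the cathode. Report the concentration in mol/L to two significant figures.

0.049 M

Tl⁺/Tl is the cathode, Al³⁺/Al the anode: E°cell = +1.30 V, n = 3.
Overall reaction: 3 Tl⁺(aq) + Al(s) → 3 Tl(s) + Al³⁺(aq); Q = [Al³⁺]^1/[Tl⁺]^3.
From E = E° − (0.0592/n) log Q: log Q = (E° − E)·n/0.0592 = (+1.30 − (+1.275))·3/0.0592 = 1.2669.
So 3·log[Tl⁺] = 1·log(0.00217) − log Q = -2.6635 − (1.2669) = -3.9304; log[Tl⁺] = -3.9304 / 3 = -1.3101; [Tl⁺] = 10^(-1.3101) ≈ 0.049 M.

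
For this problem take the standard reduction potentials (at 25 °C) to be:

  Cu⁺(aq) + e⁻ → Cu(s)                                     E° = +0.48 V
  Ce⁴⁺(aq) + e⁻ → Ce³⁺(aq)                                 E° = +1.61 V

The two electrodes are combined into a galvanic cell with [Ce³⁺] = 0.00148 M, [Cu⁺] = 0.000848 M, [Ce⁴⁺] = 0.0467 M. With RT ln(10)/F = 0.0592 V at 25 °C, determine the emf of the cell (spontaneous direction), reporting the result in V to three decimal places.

+1.401 V

Ce⁴⁺/Ce³⁺ is the cathode (higher E°), Cu⁺/Cu the anode: E°cell = +1.61 − (+0.48) = +1.13 V, n = 1.
Overall: Ce⁴⁺(aq) + Cu(s) → Ce³⁺(aq) + Cu⁺(aq)
Q = [Ce³⁺]·[Cu⁺] / ([Ce⁴⁺]); log Q = -4.571.
E = E° − (0.0592/n) log Q = +1.13 − (0.0592/1)(-4.571) = +1.401 V.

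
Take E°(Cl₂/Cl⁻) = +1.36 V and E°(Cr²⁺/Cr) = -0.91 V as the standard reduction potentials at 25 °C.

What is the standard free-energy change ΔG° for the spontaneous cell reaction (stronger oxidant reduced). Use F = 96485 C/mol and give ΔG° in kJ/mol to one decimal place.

Cl₂/Cl⁻ (E° = +1.36 V) is the cathode; Cr²⁺/Cr (E° = -0.91 V) is the anode, so E°cell = +2.27 V.
Balancing electrons gives n = 2 (lcm of 2 and 2).
ΔG° = −nFE° = −(2)(96485)(+2.27) = -438,042 J = -438.0 kJ/mol.

-438.0 kJ/mol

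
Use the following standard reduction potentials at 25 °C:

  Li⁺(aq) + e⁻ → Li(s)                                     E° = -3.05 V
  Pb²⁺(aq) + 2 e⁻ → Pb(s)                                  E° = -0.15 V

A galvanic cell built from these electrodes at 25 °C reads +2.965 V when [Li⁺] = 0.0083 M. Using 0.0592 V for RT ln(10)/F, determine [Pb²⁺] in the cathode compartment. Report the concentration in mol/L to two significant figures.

0.011 M

Pb²⁺/Pb is the cathode, Li⁺/Li the anode: E°cell = +2.90 V, n = 2.
Overall reaction: Pb²⁺(aq) + 2 Li(s) → Pb(s) + 2 Li⁺(aq); Q = [Li⁺]^2/[Pb²⁺]^1.
From E = E° − (0.0592/n) log Q: log Q = (E° − E)·n/0.0592 = (+2.90 − (+2.965))·2/0.0592 = -2.1959.
So 1·log[Pb²⁺] = 2·log(0.0083) − log Q = -4.1618 − (-2.1959) = -1.9659; [Pb²⁺] = 10^(-1.9659) ≈ 0.011 M.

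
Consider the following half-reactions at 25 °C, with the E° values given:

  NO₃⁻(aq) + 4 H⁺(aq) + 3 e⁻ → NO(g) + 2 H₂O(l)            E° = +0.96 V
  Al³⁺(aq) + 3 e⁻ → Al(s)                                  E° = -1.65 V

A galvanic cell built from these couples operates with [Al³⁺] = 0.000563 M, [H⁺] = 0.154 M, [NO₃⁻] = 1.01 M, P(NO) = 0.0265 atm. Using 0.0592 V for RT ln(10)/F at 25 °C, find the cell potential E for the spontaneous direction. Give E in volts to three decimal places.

+2.641 V

NO₃⁻/NO is the cathode (higher E°), Al³⁺/Al the anode: E°cell = +0.96 − (-1.65) = +2.61 V, n = 3.
Overall: NO₃⁻(aq) + 4 H⁺(aq) + Al(s) → NO(g) + 2 H₂O(l) + Al³⁺(aq)
Q = P(NO)·[Al³⁺] / ([NO₃⁻]·[H⁺]^4); log Q = -1.581.
E = E° − (0.0592/n) log Q = +2.61 − (0.0592/3)(-1.581) = +2.641 V.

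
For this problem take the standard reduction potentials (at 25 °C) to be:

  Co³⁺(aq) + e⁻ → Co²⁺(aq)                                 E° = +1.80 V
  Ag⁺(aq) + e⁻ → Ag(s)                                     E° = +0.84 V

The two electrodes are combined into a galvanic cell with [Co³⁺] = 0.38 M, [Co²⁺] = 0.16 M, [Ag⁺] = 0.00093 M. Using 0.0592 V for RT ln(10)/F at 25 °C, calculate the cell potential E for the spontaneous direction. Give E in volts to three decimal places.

+1.162 V

Co³⁺/Co²⁺ is the cathode (higher E°), Ag⁺/Ag the anode: E°cell = +1.80 − (+0.84) = +0.96 V, n = 1.
Overall: Co³⁺(aq) + Ag(s) → Co²⁺(aq) + Ag⁺(aq)
Q = [Co²⁺]·[Ag⁺] / ([Co³⁺]); log Q = -3.407.
E = E° − (0.0592/n) log Q = +0.96 − (0.0592/1)(-3.407) = +1.162 V.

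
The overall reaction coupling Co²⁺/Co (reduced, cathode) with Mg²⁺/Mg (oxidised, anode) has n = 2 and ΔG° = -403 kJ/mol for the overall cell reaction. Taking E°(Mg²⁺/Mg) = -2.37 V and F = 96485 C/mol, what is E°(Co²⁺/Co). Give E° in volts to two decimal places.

E°cell = −ΔG°/(nF) = −(-403×10³)/((2)(96485)) = +2.088 V.
Since Co²⁺/Co is the cathode and Mg²⁺/Mg the anode, E°cell = E°(Co²⁺/Co) − E°(Mg²⁺/Mg).
So E°(Co²⁺/Co) = E°cell + E°(Mg²⁺/Mg) = +2.088 + (-2.37) = -0.28 V.

-0.28 V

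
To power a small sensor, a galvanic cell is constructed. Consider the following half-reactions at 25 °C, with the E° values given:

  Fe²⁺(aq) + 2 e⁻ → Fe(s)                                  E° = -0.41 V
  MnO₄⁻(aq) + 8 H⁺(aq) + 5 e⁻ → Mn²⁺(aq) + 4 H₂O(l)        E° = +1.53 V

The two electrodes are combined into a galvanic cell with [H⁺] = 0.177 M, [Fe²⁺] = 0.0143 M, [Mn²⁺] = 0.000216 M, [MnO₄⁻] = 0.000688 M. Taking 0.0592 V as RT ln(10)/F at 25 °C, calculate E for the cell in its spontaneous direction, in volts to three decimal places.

+1.929 V

MnO₄⁻/Mn²⁺ is the cathode (higher E°), Fe²⁺/Fe the anode: E°cell = +1.53 − (-0.41) = +1.94 V, n = 10.
Overall: 2 MnO₄⁻(aq) + 16 H⁺(aq) + 5 Fe(s) → 2 Mn²⁺(aq) + 8 H₂O(l) + 5 Fe²⁺(aq)
Q = [Mn²⁺]^2·[Fe²⁺]^5 / ([MnO₄⁻]^2·[H⁺]^16); log Q = 1.803.
E = E° − (0.0592/n) log Q = +1.94 − (0.0592/10)(1.803) = +1.929 V.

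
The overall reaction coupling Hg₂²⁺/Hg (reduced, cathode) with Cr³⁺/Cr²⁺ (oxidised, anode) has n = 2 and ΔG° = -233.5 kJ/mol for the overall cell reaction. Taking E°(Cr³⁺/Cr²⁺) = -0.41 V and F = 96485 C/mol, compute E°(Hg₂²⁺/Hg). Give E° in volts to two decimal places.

E°cell = −ΔG°/(nF) = −(-233.5×10³)/((2)(96485)) = +1.210 V.
Since Hg₂²⁺/Hg is the cathode and Cr³⁺/Cr²⁺ the anode, E°cell = E°(Hg₂²⁺/Hg) − E°(Cr³⁺/Cr²⁺).
So E°(Hg₂²⁺/Hg) = E°cell + E°(Cr³⁺/Cr²⁺) = +1.210 + (-0.41) = +0.80 V.

+0.80 V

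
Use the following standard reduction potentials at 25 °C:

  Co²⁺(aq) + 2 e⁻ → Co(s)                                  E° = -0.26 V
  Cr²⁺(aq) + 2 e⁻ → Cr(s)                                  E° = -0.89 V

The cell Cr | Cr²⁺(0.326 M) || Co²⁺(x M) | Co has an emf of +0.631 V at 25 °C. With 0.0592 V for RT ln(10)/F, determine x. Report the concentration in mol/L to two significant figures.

0.35 M

Co²⁺/Co is the cathode, Cr²⁺/Cr the anode: E°cell = +0.63 V, n = 2.
Overall reaction: Co²⁺(aq) + Cr(s) → Co(s) + Cr²⁺(aq); Q = [Cr²⁺]^1/[Co²⁺]^1.
From E = E° − (0.0592/n) log Q: log Q = (E° − E)·n/0.0592 = (+0.63 − (+0.631))·2/0.0592 = -0.0338.
So 1·log[Co²⁺] = 1·log(0.326) − log Q = -0.4868 − (-0.0338) = -0.4530; [Co²⁺] = 10^(-0.4530) ≈ 0.35 M.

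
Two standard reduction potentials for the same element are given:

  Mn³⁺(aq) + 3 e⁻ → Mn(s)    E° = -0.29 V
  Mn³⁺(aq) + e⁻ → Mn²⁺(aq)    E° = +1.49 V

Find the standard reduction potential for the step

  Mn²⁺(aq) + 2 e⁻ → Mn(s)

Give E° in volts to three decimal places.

Sequential free energies add, so n₃E°₃ = n₁E°₁ + n₂E°₂.
With n₃ = 3, and the known step contributing 1×(+1.49) V, the unknown satisfies 2·E° = 3×(-0.29) − 1×(+1.49) = -2.360.
E° = -2.360 / 2 = -1.180 V.

-1.180 V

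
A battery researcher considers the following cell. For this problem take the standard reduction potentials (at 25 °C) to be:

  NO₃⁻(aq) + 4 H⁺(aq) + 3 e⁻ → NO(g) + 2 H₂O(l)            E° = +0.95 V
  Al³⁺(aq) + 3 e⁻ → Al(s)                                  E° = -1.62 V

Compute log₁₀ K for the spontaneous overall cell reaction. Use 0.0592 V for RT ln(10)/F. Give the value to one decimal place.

Cathode: NO₃⁻/NO; anode: Al³⁺/Al. E°cell = +2.57 V, n = 3.
log K = nE°cell / 0.0592 = (3)(+2.57) / 0.0592 = 130.2.

130.2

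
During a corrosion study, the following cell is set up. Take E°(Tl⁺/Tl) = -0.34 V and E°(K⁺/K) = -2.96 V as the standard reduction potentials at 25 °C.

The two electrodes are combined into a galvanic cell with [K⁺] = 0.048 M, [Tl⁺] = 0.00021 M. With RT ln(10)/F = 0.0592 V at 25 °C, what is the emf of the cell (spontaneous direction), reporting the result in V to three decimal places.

Tl⁺/Tl is the cathode (higher E°), K⁺/K the anode: E°cell = -0.34 − (-2.96) = +2.62 V, n = 1.
Overall: Tl⁺(aq) + K(s) → Tl(s) + K⁺(aq)
Q = [K⁺] / ([Tl⁺]); log Q = 2.359.
E = E° − (0.0592/n) log Q = +2.62 − (0.0592/1)(2.359) = +2.480 V.

+2.480 V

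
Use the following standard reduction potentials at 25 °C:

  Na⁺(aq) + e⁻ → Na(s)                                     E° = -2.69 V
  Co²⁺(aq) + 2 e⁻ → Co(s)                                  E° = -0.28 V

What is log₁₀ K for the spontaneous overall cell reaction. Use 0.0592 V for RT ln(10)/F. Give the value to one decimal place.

81.4

Cathode: Co²⁺/Co; anode: Na⁺/Na. E°cell = +2.41 V, n = 2.
log K = nE°cell / 0.0592 = (2)(+2.41) / 0.0592 = 81.4.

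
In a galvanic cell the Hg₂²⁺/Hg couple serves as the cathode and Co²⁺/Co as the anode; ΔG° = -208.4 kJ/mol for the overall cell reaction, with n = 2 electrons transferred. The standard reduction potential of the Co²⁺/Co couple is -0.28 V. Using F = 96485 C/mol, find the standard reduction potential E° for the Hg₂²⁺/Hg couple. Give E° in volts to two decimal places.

+0.80 V

E°cell = −ΔG°/(nF) = −(-208.4×10³)/((2)(96485)) = +1.080 V.
Since Hg₂²⁺/Hg is the cathode and Co²⁺/Co the anode, E°cell = E°(Hg₂²⁺/Hg) − E°(Co²⁺/Co).
So E°(Hg₂²⁺/Hg) = E°cell + E°(Co²⁺/Co) = +1.080 + (-0.28) = +0.80 V.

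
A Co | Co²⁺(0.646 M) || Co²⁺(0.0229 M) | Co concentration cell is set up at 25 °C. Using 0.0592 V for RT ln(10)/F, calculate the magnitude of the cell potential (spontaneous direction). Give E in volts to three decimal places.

For a concentration cell E°cell = 0. The 0.646 M side is the cathode (reduction is favoured where [Co²⁺] is higher).
With n = 2, E = −(0.0592/2) log([Co²⁺]ₐₙ/[Co²⁺]꜀ₐₜ) = −(0.0592/2) log(0.0229/0.646) = −(0.0592/2)(-1.450) = +0.043 V.

+0.043 V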